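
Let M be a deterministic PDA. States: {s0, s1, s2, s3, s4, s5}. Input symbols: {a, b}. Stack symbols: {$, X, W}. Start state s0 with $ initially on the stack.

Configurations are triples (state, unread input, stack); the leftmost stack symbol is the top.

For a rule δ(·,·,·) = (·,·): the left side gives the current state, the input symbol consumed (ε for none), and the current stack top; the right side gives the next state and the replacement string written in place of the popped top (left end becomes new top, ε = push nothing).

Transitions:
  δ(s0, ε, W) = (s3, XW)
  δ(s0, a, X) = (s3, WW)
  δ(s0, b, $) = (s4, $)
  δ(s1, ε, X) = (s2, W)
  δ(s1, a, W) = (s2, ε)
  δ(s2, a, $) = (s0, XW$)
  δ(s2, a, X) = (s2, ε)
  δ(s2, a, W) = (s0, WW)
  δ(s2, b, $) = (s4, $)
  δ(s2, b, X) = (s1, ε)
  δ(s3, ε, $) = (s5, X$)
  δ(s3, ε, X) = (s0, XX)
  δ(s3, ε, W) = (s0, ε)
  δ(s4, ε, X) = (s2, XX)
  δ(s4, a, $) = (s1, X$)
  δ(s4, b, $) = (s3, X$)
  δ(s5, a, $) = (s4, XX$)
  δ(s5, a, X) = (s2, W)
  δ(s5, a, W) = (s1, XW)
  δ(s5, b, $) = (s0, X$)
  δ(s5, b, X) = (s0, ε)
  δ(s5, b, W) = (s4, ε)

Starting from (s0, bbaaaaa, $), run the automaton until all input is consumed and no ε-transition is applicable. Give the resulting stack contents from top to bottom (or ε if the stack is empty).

XXWXWXWXWXWX$

(s0, bbaaaaa, $)
  read b, top $: go to s4, push $ → (s4, baaaaa, $)
  read b, top $: go to s3, push X$ → (s3, aaaaa, X$)
  ε-move, top X: go to s0, push XX → (s0, aaaaa, XX$)
  read a, top X: go to s3, push WW → (s3, aaaa, WWX$)
  ε-move, top W: go to s0, push ε → (s0, aaaa, WX$)
  ε-move, top W: go to s3, push XW → (s3, aaaa, XWX$)
  ε-move, top X: go to s0, push XX → (s0, aaaa, XXWX$)
  read a, top X: go to s3, push WW → (s3, aaa, WWXWX$)
  ε-move, top W: go to s0, push ε → (s0, aaa, WXWX$)
  ε-move, top W: go to s3, push XW → (s3, aaa, XWXWX$)
  ε-move, top X: go to s0, push XX → (s0, aaa, XXWXWX$)
  read a, top X: go to s3, push WW → (s3, aa, WWXWXWX$)
  ε-move, top W: go to s0, push ε → (s0, aa, WXWXWX$)
  ε-move, top W: go to s3, push XW → (s3, aa, XWXWXWX$)
  ε-move, top X: go to s0, push XX → (s0, aa, XXWXWXWX$)
  read a, top X: go to s3, push WW → (s3, a, WWXWXWXWX$)
  ε-move, top W: go to s0, push ε → (s0, a, WXWXWXWX$)
  ε-move, top W: go to s3, push XW → (s3, a, XWXWXWXWX$)
  ε-move, top X: go to s0, push XX → (s0, a, XXWXWXWXWX$)
  read a, top X: go to s3, push WW → (s3, ε, WWXWXWXWXWX$)
  ε-move, top W: go to s0, push ε → (s0, ε, WXWXWXWXWX$)
  ε-move, top W: go to s3, push XW → (s3, ε, XWXWXWXWXWX$)
  ε-move, top X: go to s0, push XX → (s0, ε, XXWXWXWXWXWX$)
All input consumed in state s0 with stack XXWXWXWXWXWX$.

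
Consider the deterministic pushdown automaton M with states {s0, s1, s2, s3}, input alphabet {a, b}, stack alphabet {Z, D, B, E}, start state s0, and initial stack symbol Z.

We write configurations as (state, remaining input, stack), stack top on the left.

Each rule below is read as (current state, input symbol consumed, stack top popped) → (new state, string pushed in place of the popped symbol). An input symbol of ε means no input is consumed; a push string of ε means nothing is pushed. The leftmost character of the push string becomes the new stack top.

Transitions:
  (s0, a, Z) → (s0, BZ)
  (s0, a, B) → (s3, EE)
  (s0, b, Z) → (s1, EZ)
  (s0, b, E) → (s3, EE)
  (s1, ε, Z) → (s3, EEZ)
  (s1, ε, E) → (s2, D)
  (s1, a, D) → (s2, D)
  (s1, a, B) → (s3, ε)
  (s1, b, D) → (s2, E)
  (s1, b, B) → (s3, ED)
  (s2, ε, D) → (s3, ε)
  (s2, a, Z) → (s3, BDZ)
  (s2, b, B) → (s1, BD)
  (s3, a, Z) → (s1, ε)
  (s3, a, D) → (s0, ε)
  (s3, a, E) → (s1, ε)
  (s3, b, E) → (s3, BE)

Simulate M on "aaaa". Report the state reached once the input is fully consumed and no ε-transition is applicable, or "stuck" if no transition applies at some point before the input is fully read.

s1

(s0, aaaa, Z)
  read a, top Z: go to s0, push BZ → (s0, aaa, BZ)
  read a, top B: go to s3, push EE → (s3, aa, EEZ)
  read a, top E: go to s1, push ε → (s1, a, EZ)
  ε-move, top E: go to s2, push D → (s2, a, DZ)
  ε-move, top D: go to s3, push ε → (s3, a, Z)
  read a, top Z: go to s1, push ε → (s1, ε, ε)
All input consumed; M is in state s1.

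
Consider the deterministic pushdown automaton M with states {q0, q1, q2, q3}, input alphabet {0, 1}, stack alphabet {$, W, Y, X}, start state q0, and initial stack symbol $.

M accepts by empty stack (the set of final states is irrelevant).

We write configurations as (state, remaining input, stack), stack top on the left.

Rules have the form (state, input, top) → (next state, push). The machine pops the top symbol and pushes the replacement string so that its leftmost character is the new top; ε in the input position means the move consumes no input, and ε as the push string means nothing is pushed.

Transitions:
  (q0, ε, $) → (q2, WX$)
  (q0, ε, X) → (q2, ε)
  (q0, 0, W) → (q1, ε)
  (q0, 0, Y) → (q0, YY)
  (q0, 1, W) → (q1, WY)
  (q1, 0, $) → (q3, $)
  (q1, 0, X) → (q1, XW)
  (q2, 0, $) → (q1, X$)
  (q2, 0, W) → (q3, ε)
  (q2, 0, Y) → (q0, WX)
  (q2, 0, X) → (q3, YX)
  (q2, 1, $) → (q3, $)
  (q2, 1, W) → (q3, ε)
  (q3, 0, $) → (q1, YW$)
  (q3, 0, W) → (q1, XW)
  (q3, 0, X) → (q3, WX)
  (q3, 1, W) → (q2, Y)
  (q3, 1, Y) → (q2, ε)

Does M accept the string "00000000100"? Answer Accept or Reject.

Reject

(q0, 00000000100, $) ⊢ (q2, 00000000100, WX$) ⊢ (q3, 0000000100, X$) ⊢ (q3, 000000100, WX$) ⊢ (q1, 00000100, XWX$) ⊢ (q1, 0000100, XWWX$) ⊢ (q1, 000100, XWWWX$) ⊢ (q1, 00100, XWWWWX$) ⊢ (q1, 0100, XWWWWWX$) ⊢ (q1, 100, XWWWWWWX$)
No transition applies at (q1, 100, XWWWWWWX$); input not fully consumed.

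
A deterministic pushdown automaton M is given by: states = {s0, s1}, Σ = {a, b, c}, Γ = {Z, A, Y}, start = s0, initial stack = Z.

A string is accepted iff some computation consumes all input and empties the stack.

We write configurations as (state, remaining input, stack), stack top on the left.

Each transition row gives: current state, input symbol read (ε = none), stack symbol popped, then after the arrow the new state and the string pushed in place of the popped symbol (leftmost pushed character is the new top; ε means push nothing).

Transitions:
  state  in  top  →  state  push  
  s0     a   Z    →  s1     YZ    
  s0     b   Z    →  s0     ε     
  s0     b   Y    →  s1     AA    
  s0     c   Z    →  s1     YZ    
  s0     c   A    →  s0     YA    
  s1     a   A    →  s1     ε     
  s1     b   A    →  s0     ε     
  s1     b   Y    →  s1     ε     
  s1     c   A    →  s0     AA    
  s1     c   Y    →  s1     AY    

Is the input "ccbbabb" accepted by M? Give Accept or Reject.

Accept

(s0, ccbbabb, Z)
  read c, top Z: go to s1, push YZ → (s1, cbbabb, YZ)
  read c, top Y: go to s1, push AY → (s1, bbabb, AYZ)
  read b, top A: go to s0, push ε → (s0, babb, YZ)
  read b, top Y: go to s1, push AA → (s1, abb, AAZ)
  read a, top A: go to s1, push ε → (s1, bb, AZ)
  read b, top A: go to s0, push ε → (s0, b, Z)
  read b, top Z: go to s0, push ε → (s0, ε, ε)
All input consumed and the stack is empty.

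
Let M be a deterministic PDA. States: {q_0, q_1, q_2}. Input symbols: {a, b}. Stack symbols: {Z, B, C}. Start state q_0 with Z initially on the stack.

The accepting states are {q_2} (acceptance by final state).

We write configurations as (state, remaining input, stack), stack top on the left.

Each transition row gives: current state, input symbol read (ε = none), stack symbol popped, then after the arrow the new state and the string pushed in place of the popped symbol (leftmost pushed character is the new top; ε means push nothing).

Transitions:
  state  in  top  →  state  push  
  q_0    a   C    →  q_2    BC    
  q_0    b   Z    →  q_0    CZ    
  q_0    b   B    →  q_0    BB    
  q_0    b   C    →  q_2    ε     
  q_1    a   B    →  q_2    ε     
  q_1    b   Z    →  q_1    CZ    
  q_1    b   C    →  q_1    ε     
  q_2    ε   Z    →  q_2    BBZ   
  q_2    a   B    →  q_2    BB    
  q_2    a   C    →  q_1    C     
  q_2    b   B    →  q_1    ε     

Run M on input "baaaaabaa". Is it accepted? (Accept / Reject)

(q_0, baaaaabaa, Z) ⊢ (q_0, aaaaabaa, CZ) ⊢ (q_2, aaaabaa, BCZ) ⊢ (q_2, aaabaa, BBCZ) ⊢ (q_2, aabaa, BBBCZ) ⊢ (q_2, abaa, BBBBCZ) ⊢ (q_2, baa, BBBBBCZ) ⊢ (q_1, aa, BBBBCZ) ⊢ (q_2, a, BBBCZ) ⊢ (q_2, ε, BBBBCZ)
All input consumed; state q_2 ∈ F.

Accept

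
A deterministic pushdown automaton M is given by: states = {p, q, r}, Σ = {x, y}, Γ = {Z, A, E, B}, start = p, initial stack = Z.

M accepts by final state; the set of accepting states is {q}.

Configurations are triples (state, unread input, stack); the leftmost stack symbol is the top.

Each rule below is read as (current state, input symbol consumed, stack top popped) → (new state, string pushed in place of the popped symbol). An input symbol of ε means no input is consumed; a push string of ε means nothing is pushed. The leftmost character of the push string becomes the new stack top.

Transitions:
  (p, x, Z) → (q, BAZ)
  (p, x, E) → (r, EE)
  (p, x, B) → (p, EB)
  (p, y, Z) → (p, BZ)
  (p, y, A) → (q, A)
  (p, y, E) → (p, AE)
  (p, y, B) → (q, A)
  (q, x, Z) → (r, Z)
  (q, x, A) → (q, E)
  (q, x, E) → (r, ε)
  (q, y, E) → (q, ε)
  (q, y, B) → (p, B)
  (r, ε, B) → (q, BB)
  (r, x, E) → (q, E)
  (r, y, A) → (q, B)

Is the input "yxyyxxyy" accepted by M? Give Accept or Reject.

Reject

(p, yxyyxxyy, Z)
  read y, top Z: go to p, push BZ → (p, xyyxxyy, BZ)
  read x, top B: go to p, push EB → (p, yyxxyy, EBZ)
  read y, top E: go to p, push AE → (p, yxxyy, AEBZ)
  read y, top A: go to q, push A → (q, xxyy, AEBZ)
  read x, top A: go to q, push E → (q, xyy, EEBZ)
  read x, top E: go to r, push ε → (r, yy, EBZ)
No transition applies at (r, yy, EBZ); input not fully consumed.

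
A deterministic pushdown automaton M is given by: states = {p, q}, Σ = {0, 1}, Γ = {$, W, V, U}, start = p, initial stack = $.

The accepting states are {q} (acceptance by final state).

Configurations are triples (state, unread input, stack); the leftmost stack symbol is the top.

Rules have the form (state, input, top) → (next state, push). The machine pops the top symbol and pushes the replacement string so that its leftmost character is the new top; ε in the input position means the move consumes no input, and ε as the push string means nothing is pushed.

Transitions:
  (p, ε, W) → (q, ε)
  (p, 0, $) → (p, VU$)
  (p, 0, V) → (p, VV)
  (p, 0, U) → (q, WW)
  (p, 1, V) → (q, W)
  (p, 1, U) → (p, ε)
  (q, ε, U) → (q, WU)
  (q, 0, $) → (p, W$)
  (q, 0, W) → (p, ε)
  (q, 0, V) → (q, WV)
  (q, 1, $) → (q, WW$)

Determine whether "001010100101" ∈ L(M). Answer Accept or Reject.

Accept

(p, 001010100101, $)
  read 0, top $: go to p, push VU$ → (p, 01010100101, VU$)
  read 0, top V: go to p, push VV → (p, 1010100101, VVU$)
  read 1, top V: go to q, push W → (q, 010100101, WVU$)
  read 0, top W: go to p, push ε → (p, 10100101, VU$)
  read 1, top V: go to q, push W → (q, 0100101, WU$)
  read 0, top W: go to p, push ε → (p, 100101, U$)
  read 1, top U: go to p, push ε → (p, 00101, $)
  read 0, top $: go to p, push VU$ → (p, 0101, VU$)
  read 0, top V: go to p, push VV → (p, 101, VVU$)
  read 1, top V: go to q, push W → (q, 01, WVU$)
  read 0, top W: go to p, push ε → (p, 1, VU$)
  read 1, top V: go to q, push W → (q, ε, WU$)
All input consumed; state q ∈ F.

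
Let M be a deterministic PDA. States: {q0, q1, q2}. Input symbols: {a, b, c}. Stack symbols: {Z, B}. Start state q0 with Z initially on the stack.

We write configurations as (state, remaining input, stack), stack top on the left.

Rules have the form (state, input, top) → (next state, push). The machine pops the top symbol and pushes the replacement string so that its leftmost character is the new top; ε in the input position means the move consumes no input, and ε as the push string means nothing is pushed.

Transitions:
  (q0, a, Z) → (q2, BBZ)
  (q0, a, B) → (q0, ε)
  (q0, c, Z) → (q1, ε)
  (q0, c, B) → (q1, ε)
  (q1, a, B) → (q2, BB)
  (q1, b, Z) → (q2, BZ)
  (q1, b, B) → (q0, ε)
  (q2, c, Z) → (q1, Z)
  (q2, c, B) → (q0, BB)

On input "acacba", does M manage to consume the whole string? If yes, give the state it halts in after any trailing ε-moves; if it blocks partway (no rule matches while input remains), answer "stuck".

(q0, acacba, Z)
  read a, top Z: go to q2, push BBZ → (q2, cacba, BBZ)
  read c, top B: go to q0, push BB → (q0, acba, BBBZ)
  read a, top B: go to q0, push ε → (q0, cba, BBZ)
  read c, top B: go to q1, push ε → (q1, ba, BZ)
  read b, top B: go to q0, push ε → (q0, a, Z)
  read a, top Z: go to q2, push BBZ → (q2, ε, BBZ)
All input consumed; M is in state q2.

q2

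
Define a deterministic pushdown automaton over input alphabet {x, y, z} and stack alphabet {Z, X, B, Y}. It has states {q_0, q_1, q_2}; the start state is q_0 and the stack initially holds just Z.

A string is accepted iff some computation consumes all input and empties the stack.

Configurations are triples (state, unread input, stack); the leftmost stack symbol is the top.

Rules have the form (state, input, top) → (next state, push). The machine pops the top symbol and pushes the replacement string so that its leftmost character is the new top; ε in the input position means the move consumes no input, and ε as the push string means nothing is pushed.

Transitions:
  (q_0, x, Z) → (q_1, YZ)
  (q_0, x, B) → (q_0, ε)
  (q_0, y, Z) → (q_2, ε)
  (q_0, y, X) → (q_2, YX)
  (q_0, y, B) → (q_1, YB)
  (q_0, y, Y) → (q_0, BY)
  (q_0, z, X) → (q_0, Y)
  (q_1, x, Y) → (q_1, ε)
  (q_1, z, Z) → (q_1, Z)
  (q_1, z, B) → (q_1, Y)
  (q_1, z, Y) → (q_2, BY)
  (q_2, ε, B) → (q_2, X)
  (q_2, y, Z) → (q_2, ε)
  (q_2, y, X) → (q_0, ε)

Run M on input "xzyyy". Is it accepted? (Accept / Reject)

(q_0, xzyyy, Z) ⊢ (q_1, zyyy, YZ) ⊢ (q_2, yyy, BYZ) ⊢ (q_2, yyy, XYZ) ⊢ (q_0, yy, YZ) ⊢ (q_0, y, BYZ) ⊢ (q_1, ε, YBYZ)
All input consumed; stack is YBYZ, not empty, and no further ε-move applies.

Reject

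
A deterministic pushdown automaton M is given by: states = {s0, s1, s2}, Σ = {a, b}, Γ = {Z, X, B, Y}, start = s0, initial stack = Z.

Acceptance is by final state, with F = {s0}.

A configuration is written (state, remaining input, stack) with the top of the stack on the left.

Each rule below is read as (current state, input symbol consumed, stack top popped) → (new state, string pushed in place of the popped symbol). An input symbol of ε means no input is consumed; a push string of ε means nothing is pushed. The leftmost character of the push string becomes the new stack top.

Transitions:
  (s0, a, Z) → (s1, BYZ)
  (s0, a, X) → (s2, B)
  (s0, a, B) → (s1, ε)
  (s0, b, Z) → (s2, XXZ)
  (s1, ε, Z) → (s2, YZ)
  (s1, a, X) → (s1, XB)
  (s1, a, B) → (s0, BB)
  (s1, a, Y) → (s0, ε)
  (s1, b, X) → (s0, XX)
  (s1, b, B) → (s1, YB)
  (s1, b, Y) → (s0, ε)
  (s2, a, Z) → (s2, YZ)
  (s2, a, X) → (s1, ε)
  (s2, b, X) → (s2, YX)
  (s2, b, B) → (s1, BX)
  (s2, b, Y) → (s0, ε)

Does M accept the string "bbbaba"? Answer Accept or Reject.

Accept

(s0, bbbaba, Z)
  read b, top Z: go to s2, push XXZ → (s2, bbaba, XXZ)
  read b, top X: go to s2, push YX → (s2, baba, YXXZ)
  read b, top Y: go to s0, push ε → (s0, aba, XXZ)
  read a, top X: go to s2, push B → (s2, ba, BXZ)
  read b, top B: go to s1, push BX → (s1, a, BXXZ)
  read a, top B: go to s0, push BB → (s0, ε, BBXXZ)
All input consumed; state s0 ∈ F.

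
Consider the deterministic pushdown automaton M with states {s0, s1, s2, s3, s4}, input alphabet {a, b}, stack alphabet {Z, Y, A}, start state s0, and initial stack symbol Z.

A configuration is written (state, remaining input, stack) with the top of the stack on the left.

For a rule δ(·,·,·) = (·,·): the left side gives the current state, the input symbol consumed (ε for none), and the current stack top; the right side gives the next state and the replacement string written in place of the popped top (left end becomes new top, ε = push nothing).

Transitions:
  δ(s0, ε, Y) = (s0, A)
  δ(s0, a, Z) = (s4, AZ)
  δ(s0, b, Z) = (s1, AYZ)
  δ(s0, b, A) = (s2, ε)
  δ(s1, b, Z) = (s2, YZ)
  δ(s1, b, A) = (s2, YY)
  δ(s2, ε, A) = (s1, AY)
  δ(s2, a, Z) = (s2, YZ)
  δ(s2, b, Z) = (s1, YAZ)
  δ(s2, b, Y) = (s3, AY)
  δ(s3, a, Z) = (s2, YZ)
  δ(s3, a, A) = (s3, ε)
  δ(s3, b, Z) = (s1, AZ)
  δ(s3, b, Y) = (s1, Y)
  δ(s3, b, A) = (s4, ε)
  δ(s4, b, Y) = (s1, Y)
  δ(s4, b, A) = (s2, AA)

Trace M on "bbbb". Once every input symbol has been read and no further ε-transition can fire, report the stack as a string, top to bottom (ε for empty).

YYYZ

(s0, bbbb, Z)
  read b, top Z: go to s1, push AYZ → (s1, bbb, AYZ)
  read b, top A: go to s2, push YY → (s2, bb, YYYZ)
  read b, top Y: go to s3, push AY → (s3, b, AYYYZ)
  read b, top A: go to s4, push ε → (s4, ε, YYYZ)
All input consumed in state s4 with stack YYYZ.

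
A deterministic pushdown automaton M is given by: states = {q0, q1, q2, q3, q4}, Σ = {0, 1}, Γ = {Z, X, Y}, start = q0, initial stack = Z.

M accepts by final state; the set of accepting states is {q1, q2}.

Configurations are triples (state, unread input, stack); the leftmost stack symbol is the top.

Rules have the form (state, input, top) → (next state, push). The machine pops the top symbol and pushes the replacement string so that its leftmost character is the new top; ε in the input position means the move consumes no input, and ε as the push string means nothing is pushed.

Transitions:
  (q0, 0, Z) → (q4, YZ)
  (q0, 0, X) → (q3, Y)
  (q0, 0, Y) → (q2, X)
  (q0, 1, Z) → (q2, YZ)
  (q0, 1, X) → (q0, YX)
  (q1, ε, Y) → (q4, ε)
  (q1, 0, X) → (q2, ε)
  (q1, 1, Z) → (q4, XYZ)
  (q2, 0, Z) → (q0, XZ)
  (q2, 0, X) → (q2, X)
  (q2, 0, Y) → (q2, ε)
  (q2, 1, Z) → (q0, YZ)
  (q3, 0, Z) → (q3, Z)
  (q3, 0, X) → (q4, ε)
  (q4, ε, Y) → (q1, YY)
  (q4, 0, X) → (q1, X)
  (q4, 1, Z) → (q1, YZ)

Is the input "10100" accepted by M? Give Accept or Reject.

(q0, 10100, Z) ⊢ (q2, 0100, YZ) ⊢ (q2, 100, Z) ⊢ (q0, 00, YZ) ⊢ (q2, 0, XZ) ⊢ (q2, ε, XZ)
All input consumed; state q2 ∈ F.

Accept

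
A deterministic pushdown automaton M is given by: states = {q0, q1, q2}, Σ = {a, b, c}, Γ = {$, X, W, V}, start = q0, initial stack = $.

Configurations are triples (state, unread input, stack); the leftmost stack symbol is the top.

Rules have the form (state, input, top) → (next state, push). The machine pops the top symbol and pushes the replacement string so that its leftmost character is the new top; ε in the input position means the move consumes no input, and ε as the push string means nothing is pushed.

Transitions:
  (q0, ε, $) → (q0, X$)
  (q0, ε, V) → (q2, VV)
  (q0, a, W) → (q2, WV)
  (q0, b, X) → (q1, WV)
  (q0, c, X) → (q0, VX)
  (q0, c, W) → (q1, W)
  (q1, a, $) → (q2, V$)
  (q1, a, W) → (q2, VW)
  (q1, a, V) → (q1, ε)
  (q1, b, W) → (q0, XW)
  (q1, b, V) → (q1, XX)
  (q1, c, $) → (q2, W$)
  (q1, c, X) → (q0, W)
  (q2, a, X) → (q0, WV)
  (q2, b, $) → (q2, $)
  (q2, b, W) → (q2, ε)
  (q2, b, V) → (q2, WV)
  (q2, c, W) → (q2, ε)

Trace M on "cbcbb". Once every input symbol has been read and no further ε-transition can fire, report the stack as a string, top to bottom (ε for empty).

(q0, cbcbb, $) ⊢ (q0, cbcbb, X$) ⊢ (q0, bcbb, VX$) ⊢ (q2, bcbb, VVX$) ⊢ (q2, cbb, WVVX$) ⊢ (q2, bb, VVX$) ⊢ (q2, b, WVVX$) ⊢ (q2, ε, VVX$)
All input consumed in state q2 with stack VVX$.

VVX$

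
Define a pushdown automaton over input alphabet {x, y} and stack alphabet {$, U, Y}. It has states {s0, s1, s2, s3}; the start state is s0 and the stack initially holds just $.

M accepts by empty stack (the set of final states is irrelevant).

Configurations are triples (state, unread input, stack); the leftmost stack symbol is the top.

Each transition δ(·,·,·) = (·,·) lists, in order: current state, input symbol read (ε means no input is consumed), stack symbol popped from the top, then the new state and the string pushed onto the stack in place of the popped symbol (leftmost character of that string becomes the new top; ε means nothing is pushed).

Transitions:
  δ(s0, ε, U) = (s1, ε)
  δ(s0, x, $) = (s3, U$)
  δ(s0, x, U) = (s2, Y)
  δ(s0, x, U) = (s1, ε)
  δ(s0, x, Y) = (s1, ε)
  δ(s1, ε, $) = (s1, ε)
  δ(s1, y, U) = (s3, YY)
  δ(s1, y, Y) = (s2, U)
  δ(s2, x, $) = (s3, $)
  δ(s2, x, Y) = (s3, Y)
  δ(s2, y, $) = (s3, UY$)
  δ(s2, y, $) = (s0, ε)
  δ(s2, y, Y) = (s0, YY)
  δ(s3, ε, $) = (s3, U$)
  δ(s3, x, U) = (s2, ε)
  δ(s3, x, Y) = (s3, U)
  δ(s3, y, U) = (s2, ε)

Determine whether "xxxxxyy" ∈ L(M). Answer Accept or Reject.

Accept

One accepting computation: (s0, xxxxxyy, $) ⊢ (s3, xxxxyy, U$) ⊢ (s2, xxxyy, $) ⊢ (s3, xxyy, $) ⊢ (s3, xxyy, U$) ⊢ (s2, xyy, $) ⊢ (s3, yy, $) ⊢ (s3, yy, U$) ⊢ (s2, y, $) ⊢ (s0, ε, ε)
All input consumed and the stack is empty.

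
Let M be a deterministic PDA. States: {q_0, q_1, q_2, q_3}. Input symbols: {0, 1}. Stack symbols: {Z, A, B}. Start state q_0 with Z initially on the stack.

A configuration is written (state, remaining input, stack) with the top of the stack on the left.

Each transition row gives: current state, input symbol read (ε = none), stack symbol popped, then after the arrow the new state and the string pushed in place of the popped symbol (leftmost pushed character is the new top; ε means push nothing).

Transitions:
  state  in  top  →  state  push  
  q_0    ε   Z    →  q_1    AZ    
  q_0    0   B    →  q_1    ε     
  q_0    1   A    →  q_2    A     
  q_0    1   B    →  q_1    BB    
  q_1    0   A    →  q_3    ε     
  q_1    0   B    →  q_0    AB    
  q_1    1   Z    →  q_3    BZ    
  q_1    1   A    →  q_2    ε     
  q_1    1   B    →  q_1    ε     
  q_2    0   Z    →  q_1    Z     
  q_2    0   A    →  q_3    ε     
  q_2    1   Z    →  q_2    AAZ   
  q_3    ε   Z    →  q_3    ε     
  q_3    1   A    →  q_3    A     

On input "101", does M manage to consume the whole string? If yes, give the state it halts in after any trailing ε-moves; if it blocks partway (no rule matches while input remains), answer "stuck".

(q_0, 101, Z)
  ε-move, top Z: go to q_1, push AZ → (q_1, 101, AZ)
  read 1, top A: go to q_2, push ε → (q_2, 01, Z)
  read 0, top Z: go to q_1, push Z → (q_1, 1, Z)
  read 1, top Z: go to q_3, push BZ → (q_3, ε, BZ)
All input consumed; M is in state q_3.

q_3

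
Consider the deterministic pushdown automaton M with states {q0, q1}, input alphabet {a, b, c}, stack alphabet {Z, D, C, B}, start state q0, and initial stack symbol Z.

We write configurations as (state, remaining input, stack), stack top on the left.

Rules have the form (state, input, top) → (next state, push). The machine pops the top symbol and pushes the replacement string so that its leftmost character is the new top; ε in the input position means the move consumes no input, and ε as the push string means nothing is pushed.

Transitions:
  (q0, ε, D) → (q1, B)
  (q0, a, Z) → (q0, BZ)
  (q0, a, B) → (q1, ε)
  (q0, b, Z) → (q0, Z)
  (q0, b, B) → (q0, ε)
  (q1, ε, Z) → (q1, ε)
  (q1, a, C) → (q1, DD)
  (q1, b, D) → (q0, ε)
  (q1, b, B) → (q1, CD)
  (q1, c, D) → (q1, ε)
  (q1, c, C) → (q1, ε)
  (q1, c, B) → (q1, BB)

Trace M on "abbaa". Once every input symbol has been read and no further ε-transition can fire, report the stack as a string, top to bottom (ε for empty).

(q0, abbaa, Z) ⊢ (q0, bbaa, BZ) ⊢ (q0, baa, Z) ⊢ (q0, aa, Z) ⊢ (q0, a, BZ) ⊢ (q1, ε, Z) ⊢ (q1, ε, ε)
All input consumed in state q1 with stack ε.

ε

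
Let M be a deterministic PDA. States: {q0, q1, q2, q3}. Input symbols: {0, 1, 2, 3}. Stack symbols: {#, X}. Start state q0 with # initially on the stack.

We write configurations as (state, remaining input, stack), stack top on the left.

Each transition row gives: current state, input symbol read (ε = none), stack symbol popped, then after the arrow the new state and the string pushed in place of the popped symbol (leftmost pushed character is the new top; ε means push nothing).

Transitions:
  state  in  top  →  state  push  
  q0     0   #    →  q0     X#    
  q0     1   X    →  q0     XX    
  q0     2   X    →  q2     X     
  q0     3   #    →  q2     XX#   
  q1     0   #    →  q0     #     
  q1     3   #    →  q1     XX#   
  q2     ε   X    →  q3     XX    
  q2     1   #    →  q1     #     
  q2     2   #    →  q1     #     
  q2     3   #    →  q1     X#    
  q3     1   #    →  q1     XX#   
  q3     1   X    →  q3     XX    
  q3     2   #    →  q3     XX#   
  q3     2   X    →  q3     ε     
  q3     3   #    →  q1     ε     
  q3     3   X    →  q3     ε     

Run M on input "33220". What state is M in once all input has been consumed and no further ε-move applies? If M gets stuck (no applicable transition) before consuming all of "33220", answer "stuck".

(q0, 33220, #)
  read 3, top #: go to q2, push XX# → (q2, 3220, XX#)
  ε-move, top X: go to q3, push XX → (q3, 3220, XXX#)
  read 3, top X: go to q3, push ε → (q3, 220, XX#)
  read 2, top X: go to q3, push ε → (q3, 20, X#)
  read 2, top X: go to q3, push ε → (q3, 0, #)
No transition for (q3, 0, top #); M blocks with input 0 remaining.

stuck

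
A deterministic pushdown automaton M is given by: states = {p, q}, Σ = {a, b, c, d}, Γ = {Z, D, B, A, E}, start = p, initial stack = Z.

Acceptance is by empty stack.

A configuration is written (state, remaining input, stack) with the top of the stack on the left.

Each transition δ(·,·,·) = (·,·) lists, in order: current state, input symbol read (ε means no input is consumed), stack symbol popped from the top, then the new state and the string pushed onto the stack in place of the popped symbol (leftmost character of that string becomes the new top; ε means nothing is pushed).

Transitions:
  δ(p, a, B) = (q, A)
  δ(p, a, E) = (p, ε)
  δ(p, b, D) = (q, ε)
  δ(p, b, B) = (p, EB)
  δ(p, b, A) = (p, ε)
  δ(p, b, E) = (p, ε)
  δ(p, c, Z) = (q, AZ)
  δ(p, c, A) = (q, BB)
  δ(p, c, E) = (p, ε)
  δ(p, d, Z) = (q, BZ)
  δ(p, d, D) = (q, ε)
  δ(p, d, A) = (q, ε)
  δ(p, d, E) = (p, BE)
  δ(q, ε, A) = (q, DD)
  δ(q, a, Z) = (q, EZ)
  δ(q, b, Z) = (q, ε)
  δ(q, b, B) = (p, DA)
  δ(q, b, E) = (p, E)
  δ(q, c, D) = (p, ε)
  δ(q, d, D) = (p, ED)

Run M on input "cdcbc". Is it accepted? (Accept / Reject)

(p, cdcbc, Z)
  read c, top Z: go to q, push AZ → (q, dcbc, AZ)
  ε-move, top A: go to q, push DD → (q, dcbc, DDZ)
  read d, top D: go to p, push ED → (p, cbc, EDDZ)
  read c, top E: go to p, push ε → (p, bc, DDZ)
  read b, top D: go to q, push ε → (q, c, DZ)
  read c, top D: go to p, push ε → (p, ε, Z)
All input consumed; stack is Z, not empty, and no further ε-move applies.

Reject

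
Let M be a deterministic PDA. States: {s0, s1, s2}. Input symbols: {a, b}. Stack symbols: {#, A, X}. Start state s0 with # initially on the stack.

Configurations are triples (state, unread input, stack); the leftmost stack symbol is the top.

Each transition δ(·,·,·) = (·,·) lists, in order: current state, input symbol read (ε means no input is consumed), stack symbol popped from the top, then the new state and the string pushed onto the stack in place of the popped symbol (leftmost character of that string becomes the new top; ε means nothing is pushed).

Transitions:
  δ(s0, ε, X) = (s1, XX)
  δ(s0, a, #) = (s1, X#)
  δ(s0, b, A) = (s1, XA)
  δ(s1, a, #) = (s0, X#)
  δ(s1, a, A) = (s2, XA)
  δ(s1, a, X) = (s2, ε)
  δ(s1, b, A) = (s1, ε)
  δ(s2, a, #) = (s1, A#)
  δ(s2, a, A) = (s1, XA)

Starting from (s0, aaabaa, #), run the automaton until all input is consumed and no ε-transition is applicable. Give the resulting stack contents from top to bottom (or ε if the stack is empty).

X#

(s0, aaabaa, #) ⊢ (s1, aabaa, X#) ⊢ (s2, abaa, #) ⊢ (s1, baa, A#) ⊢ (s1, aa, #) ⊢ (s0, a, X#) ⊢ (s1, a, XX#) ⊢ (s2, ε, X#)
All input consumed in state s2 with stack X#.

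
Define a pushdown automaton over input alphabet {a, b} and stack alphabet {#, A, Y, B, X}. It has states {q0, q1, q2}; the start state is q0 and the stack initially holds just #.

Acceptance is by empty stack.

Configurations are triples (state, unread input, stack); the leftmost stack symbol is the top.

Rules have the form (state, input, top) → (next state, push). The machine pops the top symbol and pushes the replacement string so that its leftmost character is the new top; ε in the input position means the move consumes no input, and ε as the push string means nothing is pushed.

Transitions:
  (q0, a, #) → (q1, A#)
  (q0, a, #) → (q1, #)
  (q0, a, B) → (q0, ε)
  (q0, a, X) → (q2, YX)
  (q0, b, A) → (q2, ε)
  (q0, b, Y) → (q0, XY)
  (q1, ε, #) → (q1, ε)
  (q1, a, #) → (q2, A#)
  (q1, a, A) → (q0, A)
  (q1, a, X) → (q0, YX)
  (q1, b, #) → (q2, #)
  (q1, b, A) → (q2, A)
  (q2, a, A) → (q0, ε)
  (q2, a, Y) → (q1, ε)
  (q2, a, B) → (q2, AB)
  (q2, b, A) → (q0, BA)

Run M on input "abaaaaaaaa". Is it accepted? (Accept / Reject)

Accept

One accepting computation: (q0, abaaaaaaaa, #) ⊢ (q1, baaaaaaaa, A#) ⊢ (q2, aaaaaaaa, A#) ⊢ (q0, aaaaaaa, #) ⊢ (q1, aaaaaa, #) ⊢ (q2, aaaaa, A#) ⊢ (q0, aaaa, #) ⊢ (q1, aaa, #) ⊢ (q2, aa, A#) ⊢ (q0, a, #) ⊢ (q1, ε, #) ⊢ (q1, ε, ε)
All input consumed and the stack is empty.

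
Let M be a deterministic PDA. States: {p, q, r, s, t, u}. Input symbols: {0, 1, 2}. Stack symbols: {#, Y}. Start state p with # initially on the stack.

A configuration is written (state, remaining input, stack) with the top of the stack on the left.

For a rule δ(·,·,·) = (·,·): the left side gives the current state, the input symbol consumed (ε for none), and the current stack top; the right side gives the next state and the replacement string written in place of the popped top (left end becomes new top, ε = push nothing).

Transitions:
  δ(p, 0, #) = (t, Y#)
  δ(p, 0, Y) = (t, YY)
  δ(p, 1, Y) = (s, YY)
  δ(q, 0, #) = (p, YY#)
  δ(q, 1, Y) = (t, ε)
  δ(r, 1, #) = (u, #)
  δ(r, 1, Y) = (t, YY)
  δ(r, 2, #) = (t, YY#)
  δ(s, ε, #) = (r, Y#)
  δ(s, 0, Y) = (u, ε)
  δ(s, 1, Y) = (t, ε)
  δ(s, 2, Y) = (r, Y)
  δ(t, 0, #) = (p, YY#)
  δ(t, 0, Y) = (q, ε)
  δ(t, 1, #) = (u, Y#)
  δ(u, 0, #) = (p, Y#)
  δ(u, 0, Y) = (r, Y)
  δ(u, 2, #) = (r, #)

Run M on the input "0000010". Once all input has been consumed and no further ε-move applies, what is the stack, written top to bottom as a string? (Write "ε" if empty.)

(p, 0000010, #)
  read 0, top #: go to t, push Y# → (t, 000010, Y#)
  read 0, top Y: go to q, push ε → (q, 00010, #)
  read 0, top #: go to p, push YY# → (p, 0010, YY#)
  read 0, top Y: go to t, push YY → (t, 010, YYY#)
  read 0, top Y: go to q, push ε → (q, 10, YY#)
  read 1, top Y: go to t, push ε → (t, 0, Y#)
  read 0, top Y: go to q, push ε → (q, ε, #)
All input consumed in state q with stack #.

#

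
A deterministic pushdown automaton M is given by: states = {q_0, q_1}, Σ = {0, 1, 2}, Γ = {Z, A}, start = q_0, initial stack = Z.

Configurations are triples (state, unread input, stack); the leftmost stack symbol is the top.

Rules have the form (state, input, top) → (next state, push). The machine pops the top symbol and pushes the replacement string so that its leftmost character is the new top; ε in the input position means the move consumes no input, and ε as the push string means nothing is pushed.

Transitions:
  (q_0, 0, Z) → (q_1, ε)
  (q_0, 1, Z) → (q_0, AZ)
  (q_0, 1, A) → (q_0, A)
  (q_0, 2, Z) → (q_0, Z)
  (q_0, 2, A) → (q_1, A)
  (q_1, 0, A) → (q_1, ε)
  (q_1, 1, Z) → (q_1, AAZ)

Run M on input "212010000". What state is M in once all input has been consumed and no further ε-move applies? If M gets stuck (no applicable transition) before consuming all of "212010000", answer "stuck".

(q_0, 212010000, Z) ⊢ (q_0, 12010000, Z) ⊢ (q_0, 2010000, AZ) ⊢ (q_1, 010000, AZ) ⊢ (q_1, 10000, Z) ⊢ (q_1, 0000, AAZ) ⊢ (q_1, 000, AZ) ⊢ (q_1, 00, Z)
No transition for (q_1, 0, top Z); M blocks with input 00 remaining.

stuck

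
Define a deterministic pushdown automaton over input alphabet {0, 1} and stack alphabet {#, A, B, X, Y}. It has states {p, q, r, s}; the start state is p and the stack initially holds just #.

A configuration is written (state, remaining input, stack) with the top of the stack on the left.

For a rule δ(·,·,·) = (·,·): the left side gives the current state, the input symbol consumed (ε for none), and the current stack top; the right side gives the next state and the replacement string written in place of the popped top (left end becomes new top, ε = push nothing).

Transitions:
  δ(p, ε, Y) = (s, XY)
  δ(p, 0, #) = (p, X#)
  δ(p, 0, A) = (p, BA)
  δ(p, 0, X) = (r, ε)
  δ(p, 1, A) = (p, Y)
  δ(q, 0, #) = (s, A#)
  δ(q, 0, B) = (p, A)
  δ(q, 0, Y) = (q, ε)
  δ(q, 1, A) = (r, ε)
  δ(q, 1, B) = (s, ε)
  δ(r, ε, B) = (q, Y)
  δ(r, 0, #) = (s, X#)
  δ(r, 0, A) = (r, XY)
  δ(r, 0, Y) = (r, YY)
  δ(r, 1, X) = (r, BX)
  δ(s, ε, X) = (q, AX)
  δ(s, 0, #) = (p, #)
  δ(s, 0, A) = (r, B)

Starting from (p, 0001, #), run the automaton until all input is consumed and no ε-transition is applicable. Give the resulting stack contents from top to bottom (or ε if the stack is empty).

X#

(p, 0001, #)
  read 0, top #: go to p, push X# → (p, 001, X#)
  read 0, top X: go to r, push ε → (r, 01, #)
  read 0, top #: go to s, push X# → (s, 1, X#)
  ε-move, top X: go to q, push AX → (q, 1, AX#)
  read 1, top A: go to r, push ε → (r, ε, X#)
All input consumed in state r with stack X#.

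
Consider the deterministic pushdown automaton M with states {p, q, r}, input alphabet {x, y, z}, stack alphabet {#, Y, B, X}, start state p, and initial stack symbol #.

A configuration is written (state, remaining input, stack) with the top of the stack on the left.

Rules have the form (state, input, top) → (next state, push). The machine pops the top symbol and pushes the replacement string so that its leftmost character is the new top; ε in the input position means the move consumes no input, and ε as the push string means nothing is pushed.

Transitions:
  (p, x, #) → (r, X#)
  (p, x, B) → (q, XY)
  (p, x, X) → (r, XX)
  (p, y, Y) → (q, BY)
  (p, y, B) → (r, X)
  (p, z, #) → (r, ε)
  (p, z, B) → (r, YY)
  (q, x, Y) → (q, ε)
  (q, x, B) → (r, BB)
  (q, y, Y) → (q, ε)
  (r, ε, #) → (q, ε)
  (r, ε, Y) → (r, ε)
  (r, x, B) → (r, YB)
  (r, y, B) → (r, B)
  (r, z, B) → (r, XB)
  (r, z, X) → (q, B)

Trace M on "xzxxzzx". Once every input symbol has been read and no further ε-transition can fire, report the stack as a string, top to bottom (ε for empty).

BBBB#

(p, xzxxzzx, #)
  read x, top #: go to r, push X# → (r, zxxzzx, X#)
  read z, top X: go to q, push B → (q, xxzzx, B#)
  read x, top B: go to r, push BB → (r, xzzx, BB#)
  read x, top B: go to r, push YB → (r, zzx, YBB#)
  ε-move, top Y: go to r, push ε → (r, zzx, BB#)
  read z, top B: go to r, push XB → (r, zx, XBB#)
  read z, top X: go to q, push B → (q, x, BBB#)
  read x, top B: go to r, push BB → (r, ε, BBBB#)
All input consumed in state r with stack BBBB#.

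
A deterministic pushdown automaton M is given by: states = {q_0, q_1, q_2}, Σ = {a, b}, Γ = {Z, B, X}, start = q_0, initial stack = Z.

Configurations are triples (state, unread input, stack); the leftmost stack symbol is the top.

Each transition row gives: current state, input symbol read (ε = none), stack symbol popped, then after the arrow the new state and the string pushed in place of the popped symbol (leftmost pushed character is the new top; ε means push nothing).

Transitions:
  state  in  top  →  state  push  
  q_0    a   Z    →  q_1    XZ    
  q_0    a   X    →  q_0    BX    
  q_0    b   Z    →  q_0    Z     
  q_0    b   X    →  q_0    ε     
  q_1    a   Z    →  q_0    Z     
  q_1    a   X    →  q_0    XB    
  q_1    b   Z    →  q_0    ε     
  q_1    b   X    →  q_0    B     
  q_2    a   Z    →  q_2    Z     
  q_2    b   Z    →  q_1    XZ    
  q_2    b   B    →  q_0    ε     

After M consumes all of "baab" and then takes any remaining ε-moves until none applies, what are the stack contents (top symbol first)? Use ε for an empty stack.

(q_0, baab, Z) ⊢ (q_0, aab, Z) ⊢ (q_1, ab, XZ) ⊢ (q_0, b, XBZ) ⊢ (q_0, ε, BZ)
All input consumed in state q_0 with stack BZ.

BZ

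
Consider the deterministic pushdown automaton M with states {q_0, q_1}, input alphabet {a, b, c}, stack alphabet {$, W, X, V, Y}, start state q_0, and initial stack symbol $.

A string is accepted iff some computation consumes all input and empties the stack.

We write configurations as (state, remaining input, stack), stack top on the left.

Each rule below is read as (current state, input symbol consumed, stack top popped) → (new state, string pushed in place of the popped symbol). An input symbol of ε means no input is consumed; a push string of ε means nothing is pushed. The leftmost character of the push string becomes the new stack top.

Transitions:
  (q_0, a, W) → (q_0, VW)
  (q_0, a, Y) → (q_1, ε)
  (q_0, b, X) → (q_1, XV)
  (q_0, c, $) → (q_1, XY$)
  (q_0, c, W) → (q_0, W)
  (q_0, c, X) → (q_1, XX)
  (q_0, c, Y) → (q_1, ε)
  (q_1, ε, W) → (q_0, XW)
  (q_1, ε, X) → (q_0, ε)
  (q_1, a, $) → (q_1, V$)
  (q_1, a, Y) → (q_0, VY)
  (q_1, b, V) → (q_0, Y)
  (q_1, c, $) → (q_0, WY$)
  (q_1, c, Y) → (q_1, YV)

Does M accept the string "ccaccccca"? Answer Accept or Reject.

Reject

(q_0, ccaccccca, $) ⊢ (q_1, caccccca, XY$) ⊢ (q_0, caccccca, Y$) ⊢ (q_1, accccca, $) ⊢ (q_1, ccccca, V$)
No transition applies at (q_1, ccccca, V$); input not fully consumed.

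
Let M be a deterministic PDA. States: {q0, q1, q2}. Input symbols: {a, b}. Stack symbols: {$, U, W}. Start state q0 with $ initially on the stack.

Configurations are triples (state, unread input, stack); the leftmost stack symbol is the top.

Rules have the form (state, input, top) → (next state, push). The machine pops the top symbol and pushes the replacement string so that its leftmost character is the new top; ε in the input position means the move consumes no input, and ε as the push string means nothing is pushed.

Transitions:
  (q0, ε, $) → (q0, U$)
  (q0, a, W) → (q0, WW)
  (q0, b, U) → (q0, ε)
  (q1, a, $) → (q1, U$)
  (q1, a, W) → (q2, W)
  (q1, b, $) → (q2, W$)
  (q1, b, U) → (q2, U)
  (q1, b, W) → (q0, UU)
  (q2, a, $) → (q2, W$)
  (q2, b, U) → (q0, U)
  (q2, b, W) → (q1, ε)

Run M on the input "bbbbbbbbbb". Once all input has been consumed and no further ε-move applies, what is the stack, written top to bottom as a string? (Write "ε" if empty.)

(q0, bbbbbbbbbb, $)
  ε-move, top $: go to q0, push U$ → (q0, bbbbbbbbbb, U$)
  read b, top U: go to q0, push ε → (q0, bbbbbbbbb, $)
  ε-move, top $: go to q0, push U$ → (q0, bbbbbbbbb, U$)
  read b, top U: go to q0, push ε → (q0, bbbbbbbb, $)
  ε-move, top $: go to q0, push U$ → (q0, bbbbbbbb, U$)
  read b, top U: go to q0, push ε → (q0, bbbbbbb, $)
  ε-move, top $: go to q0, push U$ → (q0, bbbbbbb, U$)
  read b, top U: go to q0, push ε → (q0, bbbbbb, $)
  ε-move, top $: go to q0, push U$ → (q0, bbbbbb, U$)
  read b, top U: go to q0, push ε → (q0, bbbbb, $)
  ε-move, top $: go to q0, push U$ → (q0, bbbbb, U$)
  read b, top U: go to q0, push ε → (q0, bbbb, $)
  ε-move, top $: go to q0, push U$ → (q0, bbbb, U$)
  read b, top U: go to q0, push ε → (q0, bbb, $)
  ε-move, top $: go to q0, push U$ → (q0, bbb, U$)
  read b, top U: go to q0, push ε → (q0, bb, $)
  ε-move, top $: go to q0, push U$ → (q0, bb, U$)
  read b, top U: go to q0, push ε → (q0, b, $)
  ε-move, top $: go to q0, push U$ → (q0, b, U$)
  read b, top U: go to q0, push ε → (q0, ε, $)
  ε-move, top $: go to q0, push U$ → (q0, ε, U$)
All input consumed in state q0 with stack U$.

U$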